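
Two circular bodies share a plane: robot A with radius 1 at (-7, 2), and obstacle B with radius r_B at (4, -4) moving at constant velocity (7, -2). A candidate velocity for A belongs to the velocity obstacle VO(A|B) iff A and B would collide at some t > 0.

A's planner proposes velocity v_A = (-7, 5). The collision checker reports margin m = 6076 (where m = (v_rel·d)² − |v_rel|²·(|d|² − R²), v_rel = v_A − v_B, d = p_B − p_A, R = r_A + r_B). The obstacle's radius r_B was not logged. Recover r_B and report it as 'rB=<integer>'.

m = 6076
d = (11, -6);  v_rel = (-14, 7),  |v_rel|² = 245
v_rel×d = (-14)·(-6) − (7)·(11) = 7
since m = R²·245 − 7²:  R² = (49 + 6076) / 245 = 25
R = √25 = 5  ⇒  r_B = 5 − 1 = 4

rB=4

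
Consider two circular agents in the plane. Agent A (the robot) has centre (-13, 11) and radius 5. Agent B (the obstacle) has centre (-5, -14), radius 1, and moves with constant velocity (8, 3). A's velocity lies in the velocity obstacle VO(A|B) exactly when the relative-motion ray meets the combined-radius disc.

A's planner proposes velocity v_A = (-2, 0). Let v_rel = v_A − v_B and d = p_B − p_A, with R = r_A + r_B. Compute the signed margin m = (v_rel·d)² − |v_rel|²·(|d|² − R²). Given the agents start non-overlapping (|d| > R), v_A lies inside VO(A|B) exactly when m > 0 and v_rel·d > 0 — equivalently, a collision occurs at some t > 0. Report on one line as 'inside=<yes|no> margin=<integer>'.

d = (8, -25),  |d|² = 689;  R = 5+1 = 6,  c = 689−6² = 653
v_rel = (-10, -3),  |v_rel|² = 109;  v_rel·d = (-10)·(8) + (-3)·(-25) = -5
109·t² + 10·t + 653 = 0  ⇒  m = (-5)² − 109·653 = -71152
m = -71152 < 0,  v_rel·d = -5 < 0  ⇒  outside

inside=no margin=-71152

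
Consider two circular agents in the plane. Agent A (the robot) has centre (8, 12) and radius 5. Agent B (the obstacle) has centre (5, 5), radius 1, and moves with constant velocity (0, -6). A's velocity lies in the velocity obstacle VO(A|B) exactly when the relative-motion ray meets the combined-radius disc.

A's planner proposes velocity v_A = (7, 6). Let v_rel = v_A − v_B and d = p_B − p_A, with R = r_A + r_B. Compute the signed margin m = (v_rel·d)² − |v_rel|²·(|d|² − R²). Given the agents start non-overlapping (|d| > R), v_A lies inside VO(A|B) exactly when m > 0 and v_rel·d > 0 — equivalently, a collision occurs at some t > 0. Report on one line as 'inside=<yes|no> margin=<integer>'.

d = (-3, -7),  |d|² = 58;  R = 5+1 = 6,  c = 58−6² = 22
v_rel = (7, 12),  |v_rel|² = 193;  v_rel·d = (7)·(-3) + (12)·(-7) = -105
193·t² + 210·t + 22 = 0  ⇒  m = (-105)² − 193·22 = 6779
m = 6779 > 0,  v_rel·d = -105 < 0  ⇒  outside

inside=no margin=6779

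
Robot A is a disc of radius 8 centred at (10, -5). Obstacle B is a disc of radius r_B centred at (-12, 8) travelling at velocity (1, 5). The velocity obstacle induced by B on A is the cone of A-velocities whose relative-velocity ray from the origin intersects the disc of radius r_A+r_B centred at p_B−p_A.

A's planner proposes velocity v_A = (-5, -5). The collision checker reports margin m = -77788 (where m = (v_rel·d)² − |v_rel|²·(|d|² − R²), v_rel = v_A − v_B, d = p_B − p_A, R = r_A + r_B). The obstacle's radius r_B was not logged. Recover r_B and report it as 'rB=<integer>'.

m = -77788
d = (-22, 13);  v_rel = (-6, -10),  |v_rel|² = 136
v_rel×d = (-6)·(13) − (-10)·(-22) = -298
since m = R²·136 − (-298)²:  R² = (88804 + -77788) / 136 = 81
R = √81 = 9  ⇒  r_B = 9 − 8 = 1

rB=1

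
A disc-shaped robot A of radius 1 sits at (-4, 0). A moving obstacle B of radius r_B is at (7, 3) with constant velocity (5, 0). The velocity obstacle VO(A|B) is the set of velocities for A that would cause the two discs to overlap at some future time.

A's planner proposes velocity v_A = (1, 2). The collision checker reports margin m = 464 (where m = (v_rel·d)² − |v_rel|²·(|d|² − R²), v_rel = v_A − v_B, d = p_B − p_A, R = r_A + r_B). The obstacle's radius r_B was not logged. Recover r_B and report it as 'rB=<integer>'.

m = 464
d = (11, 3);  v_rel = (-4, 2),  |v_rel|² = 20
v_rel×d = (-4)·(3) − (2)·(11) = -34
since m = R²·20 − (-34)²:  R² = (1156 + 464) / 20 = 81
R = √81 = 9  ⇒  r_B = 9 − 1 = 8

rB=8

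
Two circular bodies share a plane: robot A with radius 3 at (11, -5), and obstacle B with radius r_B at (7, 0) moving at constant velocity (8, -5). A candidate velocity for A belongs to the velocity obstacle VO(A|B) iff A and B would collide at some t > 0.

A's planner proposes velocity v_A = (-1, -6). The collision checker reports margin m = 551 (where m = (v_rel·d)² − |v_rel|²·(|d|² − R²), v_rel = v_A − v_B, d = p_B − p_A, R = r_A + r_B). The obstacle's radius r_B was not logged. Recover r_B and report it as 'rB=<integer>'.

m = 551
d = (-4, 5);  v_rel = (-9, -1),  |v_rel|² = 82
v_rel×d = (-9)·(5) − (-1)·(-4) = -49
since m = R²·82 − (-49)²:  R² = (2401 + 551) / 82 = 36
R = √36 = 6  ⇒  r_B = 6 − 3 = 3

rB=3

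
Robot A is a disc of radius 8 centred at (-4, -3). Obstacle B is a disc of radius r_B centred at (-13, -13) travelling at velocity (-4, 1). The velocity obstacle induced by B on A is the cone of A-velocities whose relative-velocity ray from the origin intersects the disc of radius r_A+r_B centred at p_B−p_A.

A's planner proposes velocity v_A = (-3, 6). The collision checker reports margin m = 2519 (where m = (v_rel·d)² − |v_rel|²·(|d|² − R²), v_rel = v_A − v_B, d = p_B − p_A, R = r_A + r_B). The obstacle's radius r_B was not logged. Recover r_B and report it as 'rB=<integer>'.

m = 2519
d = (-9, -10);  v_rel = (1, 5),  |v_rel|² = 26
v_rel×d = (1)·(-10) − (5)·(-9) = 35
since m = R²·26 − 35²:  R² = (1225 + 2519) / 26 = 144
R = √144 = 12  ⇒  r_B = 12 − 8 = 4

rB=4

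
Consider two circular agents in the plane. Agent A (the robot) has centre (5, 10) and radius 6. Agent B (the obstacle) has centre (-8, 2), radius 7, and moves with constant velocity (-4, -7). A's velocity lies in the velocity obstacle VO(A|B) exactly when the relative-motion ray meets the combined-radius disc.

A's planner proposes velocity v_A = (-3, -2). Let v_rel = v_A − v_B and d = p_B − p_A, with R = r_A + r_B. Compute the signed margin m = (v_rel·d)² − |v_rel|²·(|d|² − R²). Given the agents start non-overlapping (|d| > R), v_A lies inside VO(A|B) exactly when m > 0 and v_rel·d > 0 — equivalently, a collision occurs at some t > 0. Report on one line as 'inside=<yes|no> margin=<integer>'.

d = (-13, -8),  |d|² = 233;  R = 6+7 = 13,  c = 233−13² = 64
v_rel = (1, 5),  |v_rel|² = 26;  v_rel·d = (1)·(-13) + (5)·(-8) = -53
26·t² + 106·t + 64 = 0  ⇒  m = (-53)² − 26·64 = 1145
m = 1145 > 0,  v_rel·d = -53 < 0  ⇒  outside

inside=no margin=1145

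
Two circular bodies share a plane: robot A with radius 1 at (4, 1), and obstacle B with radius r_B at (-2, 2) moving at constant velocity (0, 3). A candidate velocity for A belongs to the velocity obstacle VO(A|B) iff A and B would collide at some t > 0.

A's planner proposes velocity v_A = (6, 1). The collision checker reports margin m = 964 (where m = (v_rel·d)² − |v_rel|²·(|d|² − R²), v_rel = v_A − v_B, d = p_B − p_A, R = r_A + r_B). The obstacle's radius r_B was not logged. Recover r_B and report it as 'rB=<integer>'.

m = 964
d = (-6, 1);  v_rel = (6, -2),  |v_rel|² = 40
v_rel×d = (6)·(1) − (-2)·(-6) = -6
since m = R²·40 − (-6)²:  R² = (36 + 964) / 40 = 25
R = √25 = 5  ⇒  r_B = 5 − 1 = 4

rB=4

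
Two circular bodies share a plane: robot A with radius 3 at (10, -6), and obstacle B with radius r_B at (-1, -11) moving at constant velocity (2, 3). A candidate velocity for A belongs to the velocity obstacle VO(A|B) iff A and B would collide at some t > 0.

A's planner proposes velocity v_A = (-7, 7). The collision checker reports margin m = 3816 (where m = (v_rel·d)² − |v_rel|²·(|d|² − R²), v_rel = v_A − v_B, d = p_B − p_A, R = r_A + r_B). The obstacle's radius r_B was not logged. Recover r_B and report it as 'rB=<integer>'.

m = 3816
d = (-11, -5);  v_rel = (-9, 4),  |v_rel|² = 97
v_rel×d = (-9)·(-5) − (4)·(-11) = 89
since m = R²·97 − 89²:  R² = (7921 + 3816) / 97 = 121
R = √121 = 11  ⇒  r_B = 11 − 3 = 8

rB=8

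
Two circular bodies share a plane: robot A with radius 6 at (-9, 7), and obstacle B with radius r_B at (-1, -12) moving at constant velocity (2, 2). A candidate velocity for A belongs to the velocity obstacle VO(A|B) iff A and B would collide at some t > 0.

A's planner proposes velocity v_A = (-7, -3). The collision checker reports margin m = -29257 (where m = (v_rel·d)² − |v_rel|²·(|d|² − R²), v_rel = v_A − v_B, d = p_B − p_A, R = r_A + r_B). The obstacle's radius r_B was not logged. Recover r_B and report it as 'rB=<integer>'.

m = -29257
d = (8, -19);  v_rel = (-9, -5),  |v_rel|² = 106
v_rel×d = (-9)·(-19) − (-5)·(8) = 211
since m = R²·106 − 211²:  R² = (44521 + -29257) / 106 = 144
R = √144 = 12  ⇒  r_B = 12 − 6 = 6

rB=6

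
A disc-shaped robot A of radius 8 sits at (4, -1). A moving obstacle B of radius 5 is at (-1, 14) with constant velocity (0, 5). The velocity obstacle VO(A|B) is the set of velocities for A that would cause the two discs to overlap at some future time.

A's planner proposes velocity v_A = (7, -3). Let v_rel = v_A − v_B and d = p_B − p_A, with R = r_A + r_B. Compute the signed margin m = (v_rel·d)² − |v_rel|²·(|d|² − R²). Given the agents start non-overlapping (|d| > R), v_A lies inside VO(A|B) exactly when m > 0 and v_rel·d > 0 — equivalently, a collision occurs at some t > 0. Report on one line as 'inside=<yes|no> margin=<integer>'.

d = (-5, 15),  |d|² = 250;  R = 8+5 = 13,  c = 250−13² = 81
v_rel = (7, -8),  |v_rel|² = 113;  v_rel·d = (7)·(-5) + (-8)·(15) = -155
113·t² + 310·t + 81 = 0  ⇒  m = (-155)² − 113·81 = 14872
m = 14872 > 0,  v_rel·d = -155 < 0  ⇒  outside

inside=no margin=14872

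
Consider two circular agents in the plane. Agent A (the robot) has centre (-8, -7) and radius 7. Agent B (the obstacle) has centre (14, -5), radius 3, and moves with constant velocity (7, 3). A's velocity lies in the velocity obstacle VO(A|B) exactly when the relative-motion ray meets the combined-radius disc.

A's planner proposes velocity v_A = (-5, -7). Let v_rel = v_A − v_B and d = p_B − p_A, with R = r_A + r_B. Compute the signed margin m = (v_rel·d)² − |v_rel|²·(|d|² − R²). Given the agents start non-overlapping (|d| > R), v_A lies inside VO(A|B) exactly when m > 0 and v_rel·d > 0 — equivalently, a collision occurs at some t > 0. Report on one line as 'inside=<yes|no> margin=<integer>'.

d = (22, 2),  |d|² = 488;  R = 7+3 = 10,  c = 488−10² = 388
v_rel = (-12, -10),  |v_rel|² = 244;  v_rel·d = (-12)·(22) + (-10)·(2) = -284
244·t² + 568·t + 388 = 0  ⇒  m = (-284)² − 244·388 = -14016
m = -14016 < 0,  v_rel·d = -284 < 0  ⇒  outside

inside=no margin=-14016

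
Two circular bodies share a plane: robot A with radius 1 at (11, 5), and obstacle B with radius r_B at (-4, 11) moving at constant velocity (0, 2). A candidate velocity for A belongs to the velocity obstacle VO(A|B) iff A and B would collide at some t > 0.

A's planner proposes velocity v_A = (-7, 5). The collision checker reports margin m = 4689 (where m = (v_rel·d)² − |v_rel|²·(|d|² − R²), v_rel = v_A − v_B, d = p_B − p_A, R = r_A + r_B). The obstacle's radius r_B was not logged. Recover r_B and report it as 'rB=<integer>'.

m = 4689
d = (-15, 6);  v_rel = (-7, 3),  |v_rel|² = 58
v_rel×d = (-7)·(6) − (3)·(-15) = 3
since m = R²·58 − 3²:  R² = (9 + 4689) / 58 = 81
R = √81 = 9  ⇒  r_B = 9 − 1 = 8

rB=8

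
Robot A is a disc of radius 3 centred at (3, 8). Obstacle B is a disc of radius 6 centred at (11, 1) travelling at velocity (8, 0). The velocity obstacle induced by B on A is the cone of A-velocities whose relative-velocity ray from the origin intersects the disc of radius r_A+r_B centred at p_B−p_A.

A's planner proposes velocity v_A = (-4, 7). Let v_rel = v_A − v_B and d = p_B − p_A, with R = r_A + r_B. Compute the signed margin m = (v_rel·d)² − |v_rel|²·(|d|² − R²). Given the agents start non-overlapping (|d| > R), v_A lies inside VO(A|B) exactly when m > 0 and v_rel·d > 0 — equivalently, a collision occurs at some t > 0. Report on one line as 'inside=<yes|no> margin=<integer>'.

d = (8, -7),  |d|² = 113;  R = 3+6 = 9,  c = 113−9² = 32
v_rel = (-12, 7),  |v_rel|² = 193;  v_rel·d = (-12)·(8) + (7)·(-7) = -145
193·t² + 290·t + 32 = 0  ⇒  m = (-145)² − 193·32 = 14849
m = 14849 > 0,  v_rel·d = -145 < 0  ⇒  outside

inside=no margin=14849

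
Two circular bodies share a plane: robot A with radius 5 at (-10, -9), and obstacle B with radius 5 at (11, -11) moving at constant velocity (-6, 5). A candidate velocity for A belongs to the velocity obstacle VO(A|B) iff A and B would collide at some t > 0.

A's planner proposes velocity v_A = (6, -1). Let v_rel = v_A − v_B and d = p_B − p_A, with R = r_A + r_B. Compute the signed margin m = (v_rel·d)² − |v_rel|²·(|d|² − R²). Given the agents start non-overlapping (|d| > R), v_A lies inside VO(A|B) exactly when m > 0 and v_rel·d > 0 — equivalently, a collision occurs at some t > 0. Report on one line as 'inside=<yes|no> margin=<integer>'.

d = (21, -2),  |d|² = 445;  R = 5+5 = 10,  c = 445−10² = 345
v_rel = (12, -6),  |v_rel|² = 180;  v_rel·d = (12)·(21) + (-6)·(-2) = 264
180·t² − 528·t + 345 = 0  ⇒  m = 264² − 180·345 = 7596
m = 7596 > 0,  v_rel·d = 264 > 0  ⇒  inside

inside=yes margin=7596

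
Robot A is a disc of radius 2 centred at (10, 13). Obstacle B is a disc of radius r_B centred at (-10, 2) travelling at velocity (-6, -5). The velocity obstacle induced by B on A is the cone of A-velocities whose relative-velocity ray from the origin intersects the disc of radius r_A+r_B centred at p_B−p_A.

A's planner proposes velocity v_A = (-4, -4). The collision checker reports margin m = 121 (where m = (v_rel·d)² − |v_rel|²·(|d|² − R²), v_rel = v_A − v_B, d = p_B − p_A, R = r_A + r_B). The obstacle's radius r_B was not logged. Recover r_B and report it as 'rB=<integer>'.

m = 121
d = (-20, -11);  v_rel = (2, 1),  |v_rel|² = 5
v_rel×d = (2)·(-11) − (1)·(-20) = -2
since m = R²·5 − (-2)²:  R² = (4 + 121) / 5 = 25
R = √25 = 5  ⇒  r_B = 5 − 2 = 3

rB=3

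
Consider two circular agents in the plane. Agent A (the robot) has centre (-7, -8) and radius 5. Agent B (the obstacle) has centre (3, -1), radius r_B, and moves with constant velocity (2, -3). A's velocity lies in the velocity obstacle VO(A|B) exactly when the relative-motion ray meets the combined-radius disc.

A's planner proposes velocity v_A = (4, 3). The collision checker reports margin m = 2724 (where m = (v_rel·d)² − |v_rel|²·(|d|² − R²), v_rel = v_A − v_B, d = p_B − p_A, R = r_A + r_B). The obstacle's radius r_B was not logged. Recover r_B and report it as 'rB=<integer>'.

m = 2724
d = (10, 7);  v_rel = (2, 6),  |v_rel|² = 40
v_rel×d = (2)·(7) − (6)·(10) = -46
since m = R²·40 − (-46)²:  R² = (2116 + 2724) / 40 = 121
R = √121 = 11  ⇒  r_B = 11 − 5 = 6

rB=6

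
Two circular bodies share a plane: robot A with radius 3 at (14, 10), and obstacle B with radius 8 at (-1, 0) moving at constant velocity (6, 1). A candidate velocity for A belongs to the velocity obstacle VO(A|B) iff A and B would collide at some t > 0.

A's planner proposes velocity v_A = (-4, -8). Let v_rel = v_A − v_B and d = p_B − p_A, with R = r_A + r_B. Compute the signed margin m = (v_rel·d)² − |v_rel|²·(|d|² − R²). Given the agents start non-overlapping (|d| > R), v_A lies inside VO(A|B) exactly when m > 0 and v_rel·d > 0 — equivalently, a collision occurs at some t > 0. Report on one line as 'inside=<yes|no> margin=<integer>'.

d = (-15, -10),  |d|² = 325;  R = 3+8 = 11,  c = 325−11² = 204
v_rel = (-10, -9),  |v_rel|² = 181;  v_rel·d = (-10)·(-15) + (-9)·(-10) = 240
181·t² − 480·t + 204 = 0  ⇒  m = 240² − 181·204 = 20676
m = 20676 > 0,  v_rel·d = 240 > 0  ⇒  inside

inside=yes margin=20676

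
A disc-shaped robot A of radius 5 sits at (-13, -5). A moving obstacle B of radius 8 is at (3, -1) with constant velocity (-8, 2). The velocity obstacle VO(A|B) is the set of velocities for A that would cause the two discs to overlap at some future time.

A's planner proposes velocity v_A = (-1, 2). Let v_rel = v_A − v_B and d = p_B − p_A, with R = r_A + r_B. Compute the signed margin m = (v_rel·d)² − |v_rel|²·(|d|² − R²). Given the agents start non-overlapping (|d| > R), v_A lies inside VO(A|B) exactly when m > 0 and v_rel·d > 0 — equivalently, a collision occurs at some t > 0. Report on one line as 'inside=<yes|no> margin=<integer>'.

d = (16, 4),  |d|² = 272;  R = 5+8 = 13,  c = 272−13² = 103
v_rel = (7, 0),  |v_rel|² = 49;  v_rel·d = (7)·(16) + (0)·(4) = 112
49·t² − 224·t + 103 = 0  ⇒  m = 112² − 49·103 = 7497
m = 7497 > 0,  v_rel·d = 112 > 0  ⇒  inside

inside=yes margin=7497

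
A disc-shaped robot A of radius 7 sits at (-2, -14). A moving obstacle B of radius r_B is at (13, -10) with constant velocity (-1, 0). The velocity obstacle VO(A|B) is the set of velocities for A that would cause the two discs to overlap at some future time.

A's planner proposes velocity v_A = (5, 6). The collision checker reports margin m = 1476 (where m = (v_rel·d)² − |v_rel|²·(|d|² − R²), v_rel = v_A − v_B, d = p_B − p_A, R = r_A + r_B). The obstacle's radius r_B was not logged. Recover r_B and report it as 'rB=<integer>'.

m = 1476
d = (15, 4);  v_rel = (6, 6),  |v_rel|² = 72
v_rel×d = (6)·(4) − (6)·(15) = -66
since m = R²·72 − (-66)²:  R² = (4356 + 1476) / 72 = 81
R = √81 = 9  ⇒  r_B = 9 − 7 = 2

rB=2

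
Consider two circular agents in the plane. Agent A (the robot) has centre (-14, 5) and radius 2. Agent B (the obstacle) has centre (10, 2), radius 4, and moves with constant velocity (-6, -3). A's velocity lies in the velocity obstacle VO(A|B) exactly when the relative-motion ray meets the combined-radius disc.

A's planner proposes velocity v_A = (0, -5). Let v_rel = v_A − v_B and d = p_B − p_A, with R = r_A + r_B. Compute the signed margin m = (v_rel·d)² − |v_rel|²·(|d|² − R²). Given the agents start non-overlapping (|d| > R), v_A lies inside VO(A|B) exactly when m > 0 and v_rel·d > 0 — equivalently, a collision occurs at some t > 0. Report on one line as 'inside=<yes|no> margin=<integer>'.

d = (24, -3),  |d|² = 585;  R = 2+4 = 6,  c = 585−6² = 549
v_rel = (6, -2),  |v_rel|² = 40;  v_rel·d = (6)·(24) + (-2)·(-3) = 150
40·t² − 300·t + 549 = 0  ⇒  m = 150² − 40·549 = 540
m = 540 > 0,  v_rel·d = 150 > 0  ⇒  inside

inside=yes margin=540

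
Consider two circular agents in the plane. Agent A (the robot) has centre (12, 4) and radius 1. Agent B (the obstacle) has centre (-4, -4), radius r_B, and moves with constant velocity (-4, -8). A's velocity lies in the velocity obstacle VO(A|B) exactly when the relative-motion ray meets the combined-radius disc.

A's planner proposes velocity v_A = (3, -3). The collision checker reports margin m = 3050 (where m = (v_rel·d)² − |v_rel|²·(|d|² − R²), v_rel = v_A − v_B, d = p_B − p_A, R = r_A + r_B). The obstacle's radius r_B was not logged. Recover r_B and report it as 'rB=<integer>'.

m = 3050
d = (-16, -8);  v_rel = (7, 5),  |v_rel|² = 74
v_rel×d = (7)·(-8) − (5)·(-16) = 24
since m = R²·74 − 24²:  R² = (576 + 3050) / 74 = 49
R = √49 = 7  ⇒  r_B = 7 − 1 = 6

rB=6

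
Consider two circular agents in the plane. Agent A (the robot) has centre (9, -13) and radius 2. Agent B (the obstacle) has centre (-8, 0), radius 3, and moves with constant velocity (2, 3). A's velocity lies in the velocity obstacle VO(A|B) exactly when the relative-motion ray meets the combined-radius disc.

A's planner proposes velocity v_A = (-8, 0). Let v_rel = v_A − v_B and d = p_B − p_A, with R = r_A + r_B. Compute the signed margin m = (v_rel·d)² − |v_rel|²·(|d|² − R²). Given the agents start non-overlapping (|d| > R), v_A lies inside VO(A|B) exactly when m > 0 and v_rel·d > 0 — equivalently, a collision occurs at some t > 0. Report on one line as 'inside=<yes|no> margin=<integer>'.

d = (-17, 13),  |d|² = 458;  R = 2+3 = 5,  c = 458−5² = 433
v_rel = (-10, -3),  |v_rel|² = 109;  v_rel·d = (-10)·(-17) + (-3)·(13) = 131
109·t² − 262·t + 433 = 0  ⇒  m = 131² − 109·433 = -30036
m = -30036 < 0,  v_rel·d = 131 > 0  ⇒  outside

inside=no margin=-30036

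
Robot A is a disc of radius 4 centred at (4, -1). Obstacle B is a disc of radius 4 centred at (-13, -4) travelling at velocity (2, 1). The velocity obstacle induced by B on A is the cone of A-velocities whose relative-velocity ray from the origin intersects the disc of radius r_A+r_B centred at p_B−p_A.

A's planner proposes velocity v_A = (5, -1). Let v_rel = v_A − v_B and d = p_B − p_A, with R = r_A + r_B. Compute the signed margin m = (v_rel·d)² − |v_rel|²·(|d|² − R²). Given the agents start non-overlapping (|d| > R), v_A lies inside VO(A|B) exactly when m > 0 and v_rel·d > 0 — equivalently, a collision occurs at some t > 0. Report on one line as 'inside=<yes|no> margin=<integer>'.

d = (-17, -3),  |d|² = 298;  R = 4+4 = 8,  c = 298−8² = 234
v_rel = (3, -2),  |v_rel|² = 13;  v_rel·d = (3)·(-17) + (-2)·(-3) = -45
13·t² + 90·t + 234 = 0  ⇒  m = (-45)² − 13·234 = -1017
m = -1017 < 0,  v_rel·d = -45 < 0  ⇒  outside

inside=no margin=-1017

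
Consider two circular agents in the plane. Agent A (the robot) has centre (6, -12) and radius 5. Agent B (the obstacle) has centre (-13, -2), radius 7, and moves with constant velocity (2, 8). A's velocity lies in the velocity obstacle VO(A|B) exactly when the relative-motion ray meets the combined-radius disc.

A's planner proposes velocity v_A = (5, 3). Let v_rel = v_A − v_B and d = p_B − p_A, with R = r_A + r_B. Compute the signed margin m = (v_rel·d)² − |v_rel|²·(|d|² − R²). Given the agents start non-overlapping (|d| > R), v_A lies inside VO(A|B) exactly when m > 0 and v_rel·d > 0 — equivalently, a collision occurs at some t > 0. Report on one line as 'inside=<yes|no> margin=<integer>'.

d = (-19, 10),  |d|² = 461;  R = 5+7 = 12,  c = 461−12² = 317
v_rel = (3, -5),  |v_rel|² = 34;  v_rel·d = (3)·(-19) + (-5)·(10) = -107
34·t² + 214·t + 317 = 0  ⇒  m = (-107)² − 34·317 = 671
m = 671 > 0,  v_rel·d = -107 < 0  ⇒  outside

inside=no margin=671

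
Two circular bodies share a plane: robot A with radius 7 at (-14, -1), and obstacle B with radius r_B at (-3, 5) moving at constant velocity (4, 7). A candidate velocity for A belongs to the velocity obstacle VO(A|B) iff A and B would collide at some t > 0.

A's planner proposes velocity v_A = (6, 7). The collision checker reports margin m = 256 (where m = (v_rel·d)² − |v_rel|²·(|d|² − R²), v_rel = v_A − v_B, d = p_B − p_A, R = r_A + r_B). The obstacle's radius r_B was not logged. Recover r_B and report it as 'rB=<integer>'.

m = 256
d = (11, 6);  v_rel = (2, 0),  |v_rel|² = 4
v_rel×d = (2)·(6) − (0)·(11) = 12
since m = R²·4 − 12²:  R² = (144 + 256) / 4 = 100
R = √100 = 10  ⇒  r_B = 10 − 7 = 3

rB=3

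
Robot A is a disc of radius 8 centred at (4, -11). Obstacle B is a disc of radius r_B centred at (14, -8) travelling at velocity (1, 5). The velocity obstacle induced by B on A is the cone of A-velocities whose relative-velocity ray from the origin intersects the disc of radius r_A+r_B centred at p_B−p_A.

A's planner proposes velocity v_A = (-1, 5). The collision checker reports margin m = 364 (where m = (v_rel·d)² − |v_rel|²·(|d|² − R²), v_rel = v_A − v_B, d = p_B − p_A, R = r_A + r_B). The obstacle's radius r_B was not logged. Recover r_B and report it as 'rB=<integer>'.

m = 364
d = (10, 3);  v_rel = (-2, 0),  |v_rel|² = 4
v_rel×d = (-2)·(3) − (0)·(10) = -6
since m = R²·4 − (-6)²:  R² = (36 + 364) / 4 = 100
R = √100 = 10  ⇒  r_B = 10 − 8 = 2

rB=2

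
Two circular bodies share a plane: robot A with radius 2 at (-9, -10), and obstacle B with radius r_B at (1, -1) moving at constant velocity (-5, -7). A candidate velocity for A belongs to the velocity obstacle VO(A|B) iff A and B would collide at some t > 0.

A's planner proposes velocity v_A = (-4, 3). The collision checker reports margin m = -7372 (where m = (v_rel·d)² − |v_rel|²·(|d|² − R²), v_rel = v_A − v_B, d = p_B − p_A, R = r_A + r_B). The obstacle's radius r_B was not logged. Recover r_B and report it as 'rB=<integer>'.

m = -7372
d = (10, 9);  v_rel = (1, 10),  |v_rel|² = 101
v_rel×d = (1)·(9) − (10)·(10) = -91
since m = R²·101 − (-91)²:  R² = (8281 + -7372) / 101 = 9
R = √9 = 3  ⇒  r_B = 3 − 2 = 1

rB=1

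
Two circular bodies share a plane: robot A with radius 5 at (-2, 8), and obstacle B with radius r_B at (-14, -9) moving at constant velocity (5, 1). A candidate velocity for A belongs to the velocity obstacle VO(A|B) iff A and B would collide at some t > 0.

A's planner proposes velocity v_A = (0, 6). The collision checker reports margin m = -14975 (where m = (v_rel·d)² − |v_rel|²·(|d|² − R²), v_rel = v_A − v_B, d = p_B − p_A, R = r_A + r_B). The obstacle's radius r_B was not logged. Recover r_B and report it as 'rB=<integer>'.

m = -14975
d = (-12, -17);  v_rel = (-5, 5),  |v_rel|² = 50
v_rel×d = (-5)·(-17) − (5)·(-12) = 145
since m = R²·50 − 145²:  R² = (21025 + -14975) / 50 = 121
R = √121 = 11  ⇒  r_B = 11 − 5 = 6

rB=6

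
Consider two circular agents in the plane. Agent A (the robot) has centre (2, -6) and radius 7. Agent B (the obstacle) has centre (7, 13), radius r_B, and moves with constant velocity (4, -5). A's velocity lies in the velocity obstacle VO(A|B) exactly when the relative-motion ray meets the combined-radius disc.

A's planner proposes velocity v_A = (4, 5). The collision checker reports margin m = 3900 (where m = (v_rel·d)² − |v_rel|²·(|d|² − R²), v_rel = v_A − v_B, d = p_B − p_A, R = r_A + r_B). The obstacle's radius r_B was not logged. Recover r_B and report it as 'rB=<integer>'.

m = 3900
d = (5, 19);  v_rel = (0, 10),  |v_rel|² = 100
v_rel×d = (0)·(19) − (10)·(5) = -50
since m = R²·100 − (-50)²:  R² = (2500 + 3900) / 100 = 64
R = √64 = 8  ⇒  r_B = 8 − 7 = 1

rB=1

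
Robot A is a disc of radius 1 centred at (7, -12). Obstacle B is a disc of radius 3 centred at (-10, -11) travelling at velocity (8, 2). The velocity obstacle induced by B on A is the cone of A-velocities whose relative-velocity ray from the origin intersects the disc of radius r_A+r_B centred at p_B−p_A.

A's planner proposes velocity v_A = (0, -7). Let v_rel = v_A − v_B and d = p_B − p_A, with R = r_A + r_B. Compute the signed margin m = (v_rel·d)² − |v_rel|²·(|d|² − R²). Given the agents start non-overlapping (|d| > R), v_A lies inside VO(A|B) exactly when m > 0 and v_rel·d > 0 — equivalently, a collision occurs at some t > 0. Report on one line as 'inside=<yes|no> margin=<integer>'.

d = (-17, 1),  |d|² = 290;  R = 1+3 = 4,  c = 290−4² = 274
v_rel = (-8, -9),  |v_rel|² = 145;  v_rel·d = (-8)·(-17) + (-9)·(1) = 127
145·t² − 254·t + 274 = 0  ⇒  m = 127² − 145·274 = -23601
m = -23601 < 0,  v_rel·d = 127 > 0  ⇒  outside

inside=no margin=-23601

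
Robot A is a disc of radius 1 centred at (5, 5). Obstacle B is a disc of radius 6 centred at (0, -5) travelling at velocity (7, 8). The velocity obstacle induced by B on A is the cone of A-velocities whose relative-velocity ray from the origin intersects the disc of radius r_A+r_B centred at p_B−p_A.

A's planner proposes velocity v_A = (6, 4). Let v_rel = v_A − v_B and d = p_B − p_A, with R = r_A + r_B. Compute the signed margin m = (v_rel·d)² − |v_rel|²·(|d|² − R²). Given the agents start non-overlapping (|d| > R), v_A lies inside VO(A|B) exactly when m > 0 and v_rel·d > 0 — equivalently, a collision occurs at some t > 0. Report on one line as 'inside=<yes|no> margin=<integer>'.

d = (-5, -10),  |d|² = 125;  R = 1+6 = 7,  c = 125−7² = 76
v_rel = (-1, -4),  |v_rel|² = 17;  v_rel·d = (-1)·(-5) + (-4)·(-10) = 45
17·t² − 90·t + 76 = 0  ⇒  m = 45² − 17·76 = 733
m = 733 > 0,  v_rel·d = 45 > 0  ⇒  inside

inside=yes margin=733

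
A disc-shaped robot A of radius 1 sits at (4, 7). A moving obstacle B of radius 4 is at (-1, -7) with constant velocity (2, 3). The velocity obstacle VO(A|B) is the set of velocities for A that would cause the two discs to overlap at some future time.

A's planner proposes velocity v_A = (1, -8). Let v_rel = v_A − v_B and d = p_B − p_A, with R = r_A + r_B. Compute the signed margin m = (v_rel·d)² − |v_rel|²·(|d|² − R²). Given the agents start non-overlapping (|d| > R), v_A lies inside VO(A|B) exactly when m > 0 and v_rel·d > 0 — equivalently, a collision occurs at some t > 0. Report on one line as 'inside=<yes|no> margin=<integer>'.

d = (-5, -14),  |d|² = 221;  R = 1+4 = 5,  c = 221−5² = 196
v_rel = (-1, -11),  |v_rel|² = 122;  v_rel·d = (-1)·(-5) + (-11)·(-14) = 159
122·t² − 318·t + 196 = 0  ⇒  m = 159² − 122·196 = 1369
m = 1369 > 0,  v_rel·d = 159 > 0  ⇒  inside

inside=yes margin=1369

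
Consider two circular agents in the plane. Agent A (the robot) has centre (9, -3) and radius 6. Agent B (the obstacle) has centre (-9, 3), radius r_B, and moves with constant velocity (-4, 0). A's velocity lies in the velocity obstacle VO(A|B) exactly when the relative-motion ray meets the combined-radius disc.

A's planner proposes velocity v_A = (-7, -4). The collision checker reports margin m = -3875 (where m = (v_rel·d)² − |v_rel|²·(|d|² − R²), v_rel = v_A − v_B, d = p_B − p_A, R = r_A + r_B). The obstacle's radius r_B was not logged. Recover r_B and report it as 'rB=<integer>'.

m = -3875
d = (-18, 6);  v_rel = (-3, -4),  |v_rel|² = 25
v_rel×d = (-3)·(6) − (-4)·(-18) = -90
since m = R²·25 − (-90)²:  R² = (8100 + -3875) / 25 = 169
R = √169 = 13  ⇒  r_B = 13 − 6 = 7

rB=7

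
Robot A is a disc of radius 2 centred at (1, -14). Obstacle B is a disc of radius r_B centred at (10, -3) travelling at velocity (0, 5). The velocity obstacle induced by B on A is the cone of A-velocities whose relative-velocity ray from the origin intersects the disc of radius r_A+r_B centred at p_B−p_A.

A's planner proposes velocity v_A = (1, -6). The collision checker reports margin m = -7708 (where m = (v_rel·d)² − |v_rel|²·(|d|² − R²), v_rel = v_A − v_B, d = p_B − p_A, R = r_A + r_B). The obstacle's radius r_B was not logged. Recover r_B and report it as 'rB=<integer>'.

m = -7708
d = (9, 11);  v_rel = (1, -11),  |v_rel|² = 122
v_rel×d = (1)·(11) − (-11)·(9) = 110
since m = R²·122 − 110²:  R² = (12100 + -7708) / 122 = 36
R = √36 = 6  ⇒  r_B = 6 − 2 = 4

rB=4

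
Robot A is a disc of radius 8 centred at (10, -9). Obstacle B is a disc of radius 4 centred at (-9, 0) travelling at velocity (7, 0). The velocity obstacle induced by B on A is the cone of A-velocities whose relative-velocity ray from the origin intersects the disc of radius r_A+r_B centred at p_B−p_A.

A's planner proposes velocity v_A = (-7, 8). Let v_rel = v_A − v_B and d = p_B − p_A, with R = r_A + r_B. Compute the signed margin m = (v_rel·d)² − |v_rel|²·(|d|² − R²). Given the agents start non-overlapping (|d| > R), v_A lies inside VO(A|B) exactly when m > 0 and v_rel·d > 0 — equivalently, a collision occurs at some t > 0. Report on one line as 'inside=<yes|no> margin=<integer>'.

d = (-19, 9),  |d|² = 442;  R = 8+4 = 12,  c = 442−12² = 298
v_rel = (-14, 8),  |v_rel|² = 260;  v_rel·d = (-14)·(-19) + (8)·(9) = 338
260·t² − 676·t + 298 = 0  ⇒  m = 338² − 260·298 = 36764
m = 36764 > 0,  v_rel·d = 338 > 0  ⇒  inside

inside=yes margin=36764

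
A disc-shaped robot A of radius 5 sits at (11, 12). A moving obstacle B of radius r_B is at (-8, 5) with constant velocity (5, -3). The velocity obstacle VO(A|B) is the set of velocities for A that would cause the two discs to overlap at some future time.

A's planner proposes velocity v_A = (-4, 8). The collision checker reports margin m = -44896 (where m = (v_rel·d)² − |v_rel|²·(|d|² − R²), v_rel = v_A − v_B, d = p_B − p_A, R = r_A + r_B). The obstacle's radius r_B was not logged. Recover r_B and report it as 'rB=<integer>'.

m = -44896
d = (-19, -7);  v_rel = (-9, 11),  |v_rel|² = 202
v_rel×d = (-9)·(-7) − (11)·(-19) = 272
since m = R²·202 − 272²:  R² = (73984 + -44896) / 202 = 144
R = √144 = 12  ⇒  r_B = 12 − 5 = 7

rB=7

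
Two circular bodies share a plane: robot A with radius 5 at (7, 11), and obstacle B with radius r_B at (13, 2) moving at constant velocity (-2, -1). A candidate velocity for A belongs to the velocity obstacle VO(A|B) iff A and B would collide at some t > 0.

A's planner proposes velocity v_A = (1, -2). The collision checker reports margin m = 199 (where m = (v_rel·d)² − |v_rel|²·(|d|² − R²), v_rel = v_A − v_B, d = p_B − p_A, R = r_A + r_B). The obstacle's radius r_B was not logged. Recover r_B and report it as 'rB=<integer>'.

m = 199
d = (6, -9);  v_rel = (3, -1),  |v_rel|² = 10
v_rel×d = (3)·(-9) − (-1)·(6) = -21
since m = R²·10 − (-21)²:  R² = (441 + 199) / 10 = 64
R = √64 = 8  ⇒  r_B = 8 − 5 = 3

rB=3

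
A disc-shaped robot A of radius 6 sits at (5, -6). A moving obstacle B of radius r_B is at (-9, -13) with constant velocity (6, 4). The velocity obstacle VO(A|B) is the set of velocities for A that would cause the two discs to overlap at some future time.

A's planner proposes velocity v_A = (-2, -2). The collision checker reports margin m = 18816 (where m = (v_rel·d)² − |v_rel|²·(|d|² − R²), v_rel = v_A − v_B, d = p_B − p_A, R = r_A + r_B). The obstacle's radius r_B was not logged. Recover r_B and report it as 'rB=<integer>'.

m = 18816
d = (-14, -7);  v_rel = (-8, -6),  |v_rel|² = 100
v_rel×d = (-8)·(-7) − (-6)·(-14) = -28
since m = R²·100 − (-28)²:  R² = (784 + 18816) / 100 = 196
R = √196 = 14  ⇒  r_B = 14 − 6 = 8

rB=8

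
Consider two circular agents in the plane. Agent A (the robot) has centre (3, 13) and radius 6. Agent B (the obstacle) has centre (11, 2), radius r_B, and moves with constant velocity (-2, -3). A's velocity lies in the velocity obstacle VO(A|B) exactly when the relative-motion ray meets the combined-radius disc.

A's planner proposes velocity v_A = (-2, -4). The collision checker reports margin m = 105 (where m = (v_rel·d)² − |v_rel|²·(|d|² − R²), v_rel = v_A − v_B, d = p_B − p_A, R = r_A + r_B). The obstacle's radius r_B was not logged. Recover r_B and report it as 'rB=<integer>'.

m = 105
d = (8, -11);  v_rel = (0, -1),  |v_rel|² = 1
v_rel×d = (0)·(-11) − (-1)·(8) = 8
since m = R²·1 − 8²:  R² = (64 + 105) / 1 = 169
R = √169 = 13  ⇒  r_B = 13 − 6 = 7

rB=7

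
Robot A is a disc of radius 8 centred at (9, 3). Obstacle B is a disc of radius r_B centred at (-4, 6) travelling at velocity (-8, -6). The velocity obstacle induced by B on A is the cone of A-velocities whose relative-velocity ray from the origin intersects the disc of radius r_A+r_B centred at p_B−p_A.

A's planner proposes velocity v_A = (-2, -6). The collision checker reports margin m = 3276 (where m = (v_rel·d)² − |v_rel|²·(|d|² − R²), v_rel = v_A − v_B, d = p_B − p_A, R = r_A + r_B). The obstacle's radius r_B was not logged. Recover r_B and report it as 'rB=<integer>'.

m = 3276
d = (-13, 3);  v_rel = (6, 0),  |v_rel|² = 36
v_rel×d = (6)·(3) − (0)·(-13) = 18
since m = R²·36 − 18²:  R² = (324 + 3276) / 36 = 100
R = √100 = 10  ⇒  r_B = 10 − 8 = 2

rB=2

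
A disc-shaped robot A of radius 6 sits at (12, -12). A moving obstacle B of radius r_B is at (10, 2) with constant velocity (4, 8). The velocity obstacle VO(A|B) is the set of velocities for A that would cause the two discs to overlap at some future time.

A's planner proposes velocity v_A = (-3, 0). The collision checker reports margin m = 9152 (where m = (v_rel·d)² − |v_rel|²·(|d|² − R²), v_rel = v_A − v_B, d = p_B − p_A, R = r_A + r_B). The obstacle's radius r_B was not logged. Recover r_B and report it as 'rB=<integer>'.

m = 9152
d = (-2, 14);  v_rel = (-7, -8),  |v_rel|² = 113
v_rel×d = (-7)·(14) − (-8)·(-2) = -114
since m = R²·113 − (-114)²:  R² = (12996 + 9152) / 113 = 196
R = √196 = 14  ⇒  r_B = 14 − 6 = 8

rB=8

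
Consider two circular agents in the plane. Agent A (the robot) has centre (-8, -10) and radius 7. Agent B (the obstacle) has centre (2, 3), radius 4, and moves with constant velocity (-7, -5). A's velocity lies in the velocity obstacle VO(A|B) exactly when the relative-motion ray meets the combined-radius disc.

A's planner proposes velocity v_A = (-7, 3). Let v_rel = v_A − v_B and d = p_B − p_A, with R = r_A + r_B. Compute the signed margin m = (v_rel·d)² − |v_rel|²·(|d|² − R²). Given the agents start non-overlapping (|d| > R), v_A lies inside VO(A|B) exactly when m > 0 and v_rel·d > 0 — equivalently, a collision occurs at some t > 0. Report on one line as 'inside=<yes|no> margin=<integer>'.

d = (10, 13),  |d|² = 269;  R = 7+4 = 11,  c = 269−11² = 148
v_rel = (0, 8),  |v_rel|² = 64;  v_rel·d = (0)·(10) + (8)·(13) = 104
64·t² − 208·t + 148 = 0  ⇒  m = 104² − 64·148 = 1344
m = 1344 > 0,  v_rel·d = 104 > 0  ⇒  inside

inside=yes margin=1344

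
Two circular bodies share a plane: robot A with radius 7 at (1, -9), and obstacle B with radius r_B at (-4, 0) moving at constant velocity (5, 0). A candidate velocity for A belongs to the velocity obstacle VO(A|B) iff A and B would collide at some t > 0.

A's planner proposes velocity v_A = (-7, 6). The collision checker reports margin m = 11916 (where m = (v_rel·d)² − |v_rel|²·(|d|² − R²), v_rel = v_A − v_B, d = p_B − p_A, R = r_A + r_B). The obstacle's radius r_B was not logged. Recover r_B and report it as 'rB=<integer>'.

m = 11916
d = (-5, 9);  v_rel = (-12, 6),  |v_rel|² = 180
v_rel×d = (-12)·(9) − (6)·(-5) = -78
since m = R²·180 − (-78)²:  R² = (6084 + 11916) / 180 = 100
R = √100 = 10  ⇒  r_B = 10 − 7 = 3

rB=3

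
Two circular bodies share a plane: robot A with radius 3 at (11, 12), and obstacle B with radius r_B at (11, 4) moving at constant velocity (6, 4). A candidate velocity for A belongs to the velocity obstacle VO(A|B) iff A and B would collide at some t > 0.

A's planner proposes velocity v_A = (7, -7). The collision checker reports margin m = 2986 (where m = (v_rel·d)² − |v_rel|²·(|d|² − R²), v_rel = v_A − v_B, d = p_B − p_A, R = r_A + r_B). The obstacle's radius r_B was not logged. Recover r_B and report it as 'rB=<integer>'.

m = 2986
d = (0, -8);  v_rel = (1, -11),  |v_rel|² = 122
v_rel×d = (1)·(-8) − (-11)·(0) = -8
since m = R²·122 − (-8)²:  R² = (64 + 2986) / 122 = 25
R = √25 = 5  ⇒  r_B = 5 − 3 = 2

rB=2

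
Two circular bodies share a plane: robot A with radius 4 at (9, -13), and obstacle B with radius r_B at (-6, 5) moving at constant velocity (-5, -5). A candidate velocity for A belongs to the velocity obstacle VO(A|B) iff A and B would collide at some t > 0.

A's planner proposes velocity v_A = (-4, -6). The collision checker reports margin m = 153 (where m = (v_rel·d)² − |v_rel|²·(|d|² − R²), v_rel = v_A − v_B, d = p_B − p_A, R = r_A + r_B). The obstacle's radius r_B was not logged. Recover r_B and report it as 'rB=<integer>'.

m = 153
d = (-15, 18);  v_rel = (1, -1),  |v_rel|² = 2
v_rel×d = (1)·(18) − (-1)·(-15) = 3
since m = R²·2 − 3²:  R² = (9 + 153) / 2 = 81
R = √81 = 9  ⇒  r_B = 9 − 4 = 5

rB=5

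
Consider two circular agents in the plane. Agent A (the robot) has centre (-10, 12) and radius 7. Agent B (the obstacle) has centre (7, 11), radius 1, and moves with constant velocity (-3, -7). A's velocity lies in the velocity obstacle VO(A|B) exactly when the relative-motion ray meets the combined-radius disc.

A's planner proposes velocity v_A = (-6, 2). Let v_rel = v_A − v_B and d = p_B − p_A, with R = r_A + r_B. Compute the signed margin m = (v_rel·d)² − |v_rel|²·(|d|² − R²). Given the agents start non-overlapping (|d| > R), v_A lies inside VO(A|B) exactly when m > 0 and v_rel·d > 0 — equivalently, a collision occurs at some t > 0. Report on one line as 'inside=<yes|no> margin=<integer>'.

d = (17, -1),  |d|² = 290;  R = 7+1 = 8,  c = 290−8² = 226
v_rel = (-3, 9),  |v_rel|² = 90;  v_rel·d = (-3)·(17) + (9)·(-1) = -60
90·t² + 120·t + 226 = 0  ⇒  m = (-60)² − 90·226 = -16740
m = -16740 < 0,  v_rel·d = -60 < 0  ⇒  outside

inside=no margin=-16740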